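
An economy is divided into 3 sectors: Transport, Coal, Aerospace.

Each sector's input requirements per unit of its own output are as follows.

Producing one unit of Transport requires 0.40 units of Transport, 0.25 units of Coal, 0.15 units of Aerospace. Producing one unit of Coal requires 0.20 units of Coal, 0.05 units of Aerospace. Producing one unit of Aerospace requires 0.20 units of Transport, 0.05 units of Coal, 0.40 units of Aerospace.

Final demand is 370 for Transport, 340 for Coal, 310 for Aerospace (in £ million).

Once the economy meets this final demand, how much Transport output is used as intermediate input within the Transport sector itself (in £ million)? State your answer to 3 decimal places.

I − A =
  [   0.60     0.00    -0.20]
  [  -0.25     0.80    -0.05]
  [  -0.15    -0.05     0.60]
Cofactors of I−A, C_ij = (−1)^(i+j)·(minor ij) (rows/columns in the sector order above):
  C_11 = (0.80)(0.60) − (-0.05)(-0.05) = 0.4775
  C_12 = −[(-0.25)(0.60) − (-0.05)(-0.15)] = 0.1575
  C_13 = (-0.25)(-0.05) − (0.80)(-0.15) = 0.1325
  C_21 = −[(0.00)(0.60) − (-0.20)(-0.05)] = 0.0100
  C_22 = (0.60)(0.60) − (-0.20)(-0.15) = 0.3300
  C_23 = −[(0.60)(-0.05) − (0.00)(-0.15)] = 0.0300
  C_31 = (0.00)(-0.05) − (-0.20)(0.80) = 0.1600
  C_32 = −[(0.60)(-0.05) − (-0.20)(-0.25)] = 0.0800
  C_33 = (0.60)(0.80) − (0.00)(-0.25) = 0.4800
det(I−A) = Σ_j (I−A)_1j·C_1j = (0.60)(0.4775) + (0.00)(0.1575) + (-0.20)(0.1325) = 0.2600
adj(I−A) = Cᵀ =
  [ 0.4775   0.0100   0.1600]
  [ 0.1575   0.3300   0.0800]
  [ 0.1325   0.0300   0.4800]
(I − A)⁻¹ = adj(I−A) / det(I−A) ≈
  [   1.8365     0.0385     0.6154]
  [   0.6058     1.2692     0.3077]
  [   0.5096     0.1154     1.8462]
First solve x = (I − A)⁻¹ d = adj(I−A)·d / det(I−A); in particular x_T = (0.4775·370 + 0.0100·340 + 0.1600·310) / 0.2600 = 229.675 / 0.2600 ≈ 883.36538.
Intermediate flow from T to T: z_TT = a_TT · x_T = 0.40 × 229.675 / 0.2600 = 91.87 / 0.2600 ≈ 353.346.

z_TT = 353.346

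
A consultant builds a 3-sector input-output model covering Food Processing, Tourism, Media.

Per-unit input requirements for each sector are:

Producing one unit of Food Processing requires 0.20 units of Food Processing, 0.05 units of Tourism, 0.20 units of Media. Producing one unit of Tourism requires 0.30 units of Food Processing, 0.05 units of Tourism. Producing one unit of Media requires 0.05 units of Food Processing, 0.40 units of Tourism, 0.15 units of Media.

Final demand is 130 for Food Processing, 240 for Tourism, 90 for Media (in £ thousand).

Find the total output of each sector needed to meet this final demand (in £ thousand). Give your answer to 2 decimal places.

I − A =
  [   0.80    -0.30    -0.05]
  [  -0.05     0.95    -0.40]
  [  -0.20     0.00     0.85]
Cofactors of I−A, C_ij = (−1)^(i+j)·(minor ij) (rows/columns in the sector order above):
  C_11 = (0.95)(0.85) − (-0.40)(0.00) = 0.8075
  C_12 = −[(-0.05)(0.85) − (-0.40)(-0.20)] = 0.1225
  C_13 = (-0.05)(0.00) − (0.95)(-0.20) = 0.1900
  C_21 = −[(-0.30)(0.85) − (-0.05)(0.00)] = 0.2550
  C_22 = (0.80)(0.85) − (-0.05)(-0.20) = 0.6700
  C_23 = −[(0.80)(0.00) − (-0.30)(-0.20)] = 0.0600
  C_31 = (-0.30)(-0.40) − (-0.05)(0.95) = 0.1675
  C_32 = −[(0.80)(-0.40) − (-0.05)(-0.05)] = 0.3225
  C_33 = (0.80)(0.95) − (-0.30)(-0.05) = 0.7450
det(I−A) = Σ_j (I−A)_1j·C_1j = (0.80)(0.8075) + (-0.30)(0.1225) + (-0.05)(0.1900) = 0.59975
adj(I−A) = Cᵀ =
  [ 0.8075   0.2550   0.1675]
  [ 0.1225   0.6700   0.3225]
  [ 0.1900   0.0600   0.7450]
(I − A)⁻¹ = adj(I−A) / det(I−A) ≈
  [   1.3464     0.4252     0.2793]
  [   0.2043     1.1171     0.5377]
  [   0.3168     0.1000     1.2422]
x = (I − A)⁻¹ d = adj(I−A)·d / det(I−A), with det(I−A) = 0.59975:
  x_F = (0.8075·130 + 0.2550·240 + 0.1675·90) / 0.59975 = 181.25 / 0.59975 ≈ 302.21
  x_T = (0.1225·130 + 0.6700·240 + 0.3225·90) / 0.59975 = 205.75 / 0.59975 ≈ 343.06
  x_M = (0.1900·130 + 0.0600·240 + 0.7450·90) / 0.59975 = 106.15 / 0.59975 ≈ 176.99

x_F = 302.21, x_T = 343.06, x_M = 176.99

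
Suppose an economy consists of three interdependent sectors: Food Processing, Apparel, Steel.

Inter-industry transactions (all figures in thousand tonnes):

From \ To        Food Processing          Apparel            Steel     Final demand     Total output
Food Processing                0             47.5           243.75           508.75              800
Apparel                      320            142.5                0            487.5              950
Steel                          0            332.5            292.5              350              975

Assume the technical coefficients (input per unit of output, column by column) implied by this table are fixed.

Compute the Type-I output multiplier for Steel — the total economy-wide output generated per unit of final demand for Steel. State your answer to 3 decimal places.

m_S = 2.092

Technical coefficients a_ij = z_ij / X_j:
  a_FF = 0/800 = 0.00, a_AF = 320/800 = 0.40, a_SF = 0/800 = 0.00
  a_FA = 47.5/950 = 0.05, a_AA = 142.5/950 = 0.15, a_SA = 332.5/950 = 0.35
  a_FS = 243.75/975 = 0.25, a_AS = 0/975 = 0.00, a_SS = 292.5/975 = 0.30
I − A =
  [   1.00    -0.05    -0.25]
  [  -0.40     0.85     0.00]
  [   0.00    -0.35     0.70]
Cofactors of I−A, C_ij = (−1)^(i+j)·(minor ij) (rows/columns in the sector order above):
  C_11 = (0.85)(0.70) − (0.00)(-0.35) = 0.5950
  C_12 = −[(-0.40)(0.70) − (0.00)(0.00)] = 0.2800
  C_13 = (-0.40)(-0.35) − (0.85)(0.00) = 0.1400
  C_21 = −[(-0.05)(0.70) − (-0.25)(-0.35)] = 0.1225
  C_22 = (1.00)(0.70) − (-0.25)(0.00) = 0.7000
  C_23 = −[(1.00)(-0.35) − (-0.05)(0.00)] = 0.3500
  C_31 = (-0.05)(0.00) − (-0.25)(0.85) = 0.2125
  C_32 = −[(1.00)(0.00) − (-0.25)(-0.40)] = 0.1000
  C_33 = (1.00)(0.85) − (-0.05)(-0.40) = 0.8300
det(I−A) = Σ_j (I−A)_1j·C_1j = (1.00)(0.5950) + (-0.05)(0.2800) + (-0.25)(0.1400) = 0.5460
adj(I−A) = Cᵀ =
  [ 0.5950   0.1225   0.2125]
  [ 0.2800   0.7000   0.1000]
  [ 0.1400   0.3500   0.8300]
(I − A)⁻¹ = adj(I−A) / det(I−A) ≈
  [   1.0897     0.2244     0.3892]
  [   0.5128     1.2821     0.1832]
  [   0.2564     0.6410     1.5201]
The output multiplier for sector j is the column-j sum of the Leontief inverse (I − A)⁻¹ = adj(I−A) / det(I−A).
Column S of adj(I−A): (0.2125, 0.1000, 0.8300); det(I−A) = 0.5460.
m_S = (0.2125 + 0.1000 + 0.8300) / 0.5460 = 1.1425 / 0.5460 ≈ 2.092.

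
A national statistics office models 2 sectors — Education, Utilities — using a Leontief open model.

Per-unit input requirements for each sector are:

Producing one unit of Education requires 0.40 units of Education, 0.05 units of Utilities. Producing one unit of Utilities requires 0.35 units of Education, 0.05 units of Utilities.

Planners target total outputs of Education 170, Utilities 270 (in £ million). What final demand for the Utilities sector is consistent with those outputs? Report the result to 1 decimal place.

I − A =
  [   0.60    -0.35]
  [  -0.05     0.95]
d = (I − A) x:
  d_1 = (+0.60)·170 + (-0.35)·270 = 7.5
  d_2 = (-0.05)·170 + (+0.95)·270 = 248.0

d_2 = 248.0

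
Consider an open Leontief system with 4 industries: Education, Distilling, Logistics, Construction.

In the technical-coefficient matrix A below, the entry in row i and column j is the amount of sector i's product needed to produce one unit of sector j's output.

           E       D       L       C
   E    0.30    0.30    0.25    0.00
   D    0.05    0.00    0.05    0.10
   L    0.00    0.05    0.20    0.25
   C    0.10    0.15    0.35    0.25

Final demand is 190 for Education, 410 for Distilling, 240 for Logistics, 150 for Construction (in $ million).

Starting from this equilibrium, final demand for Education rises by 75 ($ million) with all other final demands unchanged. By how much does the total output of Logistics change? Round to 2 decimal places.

Δx_L = 6.67

I − A =
  [   0.70    -0.30    -0.25     0.00]
  [  -0.05     1.00    -0.05    -0.10]
  [   0.00    -0.05     0.80    -0.25]
  [  -0.10    -0.15    -0.35     0.75]
Compute the cofactors C_ij = (−1)^(i+j)·(3×3 minor ij) of I−A; the adjugate is their transpose:
adj(I−A) = Cᵀ =
  [ 0.495000   0.172500   0.205500   0.091500]
  [ 0.034875   0.352500   0.062625   0.067875]
  [ 0.029250   0.060000   0.500250   0.174750]
  [ 0.086625   0.121500   0.273375   0.545625]
det(I−A) = Σ_j (I−A)_1j·C_1j = (0.70)(0.495000) + (-0.30)(0.034875) + (-0.25)(0.029250) + (0.00)(0.086625) = 0.328725
(I − A)⁻¹ = adj(I−A) / det(I−A) ≈
  [   1.5058     0.5248     0.6251     0.2783]
  [   0.1061     1.0723     0.1905     0.2065]
  [   0.0890     0.1825     1.5218     0.5316]
  [   0.2635     0.3696     0.8316     1.6598]
Δx = (I − A)⁻¹ Δd with Δd having +75 in the Education component and 0 elsewhere.
So Δx_L = L_LE · (+75), where L_LE = adj(I−A)_LE / det(I−A) = 0.029250 / 0.328725.
Δx_L = 0.029250 × (+75) / 0.328725 = 2.19375 / 0.328725 ≈ 6.67.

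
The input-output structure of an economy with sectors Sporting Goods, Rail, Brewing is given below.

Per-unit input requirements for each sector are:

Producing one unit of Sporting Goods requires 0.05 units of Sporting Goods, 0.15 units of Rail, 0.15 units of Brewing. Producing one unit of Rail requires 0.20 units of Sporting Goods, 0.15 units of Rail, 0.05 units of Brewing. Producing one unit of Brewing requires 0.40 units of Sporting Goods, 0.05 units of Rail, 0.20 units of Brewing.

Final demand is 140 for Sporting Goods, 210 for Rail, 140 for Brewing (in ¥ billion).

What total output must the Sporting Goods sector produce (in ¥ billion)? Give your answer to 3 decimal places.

I − A =
  [   0.95    -0.20    -0.40]
  [  -0.15     0.85    -0.05]
  [  -0.15    -0.05     0.80]
Cofactors of I−A, C_ij = (−1)^(i+j)·(minor ij) (rows/columns in the sector order above):
  C_11 = (0.85)(0.80) − (-0.05)(-0.05) = 0.6775
  C_12 = −[(-0.15)(0.80) − (-0.05)(-0.15)] = 0.1275
  C_13 = (-0.15)(-0.05) − (0.85)(-0.15) = 0.1350
  C_21 = −[(-0.20)(0.80) − (-0.40)(-0.05)] = 0.1800
  C_22 = (0.95)(0.80) − (-0.40)(-0.15) = 0.7000
  C_23 = −[(0.95)(-0.05) − (-0.20)(-0.15)] = 0.0775
  C_31 = (-0.20)(-0.05) − (-0.40)(0.85) = 0.3500
  C_32 = −[(0.95)(-0.05) − (-0.40)(-0.15)] = 0.1075
  C_33 = (0.95)(0.85) − (-0.20)(-0.15) = 0.7775
det(I−A) = Σ_j (I−A)_1j·C_1j = (0.95)(0.6775) + (-0.20)(0.1275) + (-0.40)(0.1350) = 0.564125
adj(I−A) = Cᵀ =
  [ 0.6775   0.1800   0.3500]
  [ 0.1275   0.7000   0.1075]
  [ 0.1350   0.0775   0.7775]
(I − A)⁻¹ = adj(I−A) / det(I−A) ≈
  [   1.2010     0.3191     0.6204]
  [   0.2260     1.2409     0.1906]
  [   0.2393     0.1374     1.3782]
x = (I − A)⁻¹ d = adj(I−A)·d / det(I−A), with det(I−A) = 0.564125:
  x_1 = (0.6775·140 + 0.1800·210 + 0.3500·140) / 0.564125 = 181.65 / 0.564125 ≈ 322.003
  x_2 = (0.1275·140 + 0.7000·210 + 0.1075·140) / 0.564125 = 179.90 / 0.564125 ≈ 318.901
  x_3 = (0.1350·140 + 0.0775·210 + 0.7775·140) / 0.564125 = 144.025 / 0.564125 ≈ 255.307

x_1 = 322.003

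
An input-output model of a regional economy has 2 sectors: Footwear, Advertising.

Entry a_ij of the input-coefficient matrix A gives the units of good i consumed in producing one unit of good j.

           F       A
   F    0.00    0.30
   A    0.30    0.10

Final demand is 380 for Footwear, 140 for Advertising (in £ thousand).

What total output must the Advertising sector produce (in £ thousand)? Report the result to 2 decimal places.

I − A =
  [   1.00    -0.30]
  [  -0.30     0.90]
det(I−A) = (1.00)(0.90) − (-0.30)(-0.30) = 0.8100
adj(I−A) = [[0.90, 0.30], [0.30, 1.00]]
(I − A)⁻¹ = adj(I−A) / det(I−A) ≈
  [   1.1111     0.3704]
  [   0.3704     1.2346]
x = (I − A)⁻¹ d = adj(I−A)·d / det(I−A), with det(I−A) = 0.8100:
  x_F = (0.90·380 + 0.30·140) / 0.8100 = 384.00 / 0.8100 ≈ 474.07
  x_A = (0.30·380 + 1.00·140) / 0.8100 = 254.00 / 0.8100 ≈ 313.58

x_A = 313.58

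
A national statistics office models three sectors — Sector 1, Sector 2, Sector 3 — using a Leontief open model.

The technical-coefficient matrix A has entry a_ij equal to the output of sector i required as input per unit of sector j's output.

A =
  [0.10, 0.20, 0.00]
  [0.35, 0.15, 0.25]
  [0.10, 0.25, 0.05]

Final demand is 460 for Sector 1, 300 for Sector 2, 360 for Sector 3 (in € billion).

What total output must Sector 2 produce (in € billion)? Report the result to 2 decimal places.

x_2 = 837.98

I − A =
  [   0.90    -0.20     0.00]
  [  -0.35     0.85    -0.25]
  [  -0.10    -0.25     0.95]
Cofactors of I−A, C_ij = (−1)^(i+j)·(minor ij) (rows/columns in the sector order above):
  C_11 = (0.85)(0.95) − (-0.25)(-0.25) = 0.7450
  C_12 = −[(-0.35)(0.95) − (-0.25)(-0.10)] = 0.3575
  C_13 = (-0.35)(-0.25) − (0.85)(-0.10) = 0.1725
  C_21 = −[(-0.20)(0.95) − (0.00)(-0.25)] = 0.1900
  C_22 = (0.90)(0.95) − (0.00)(-0.10) = 0.8550
  C_23 = −[(0.90)(-0.25) − (-0.20)(-0.10)] = 0.2450
  C_31 = (-0.20)(-0.25) − (0.00)(0.85) = 0.0500
  C_32 = −[(0.90)(-0.25) − (0.00)(-0.35)] = 0.2250
  C_33 = (0.90)(0.85) − (-0.20)(-0.35) = 0.6950
det(I−A) = Σ_j (I−A)_1j·C_1j = (0.90)(0.7450) + (-0.20)(0.3575) + (0.00)(0.1725) = 0.5990
adj(I−A) = Cᵀ =
  [ 0.7450   0.1900   0.0500]
  [ 0.3575   0.8550   0.2250]
  [ 0.1725   0.2450   0.6950]
(I − A)⁻¹ = adj(I−A) / det(I−A) ≈
  [   1.2437     0.3172     0.0835]
  [   0.5968     1.4274     0.3756]
  [   0.2880     0.4090     1.1603]
x = (I − A)⁻¹ d = adj(I−A)·d / det(I−A), with det(I−A) = 0.5990:
  x_1 = (0.7450·460 + 0.1900·300 + 0.0500·360) / 0.5990 = 417.70 / 0.5990 ≈ 697.33
  x_2 = (0.3575·460 + 0.8550·300 + 0.2250·360) / 0.5990 = 501.95 / 0.5990 ≈ 837.98
  x_3 = (0.1725·460 + 0.2450·300 + 0.6950·360) / 0.5990 = 403.05 / 0.5990 ≈ 672.87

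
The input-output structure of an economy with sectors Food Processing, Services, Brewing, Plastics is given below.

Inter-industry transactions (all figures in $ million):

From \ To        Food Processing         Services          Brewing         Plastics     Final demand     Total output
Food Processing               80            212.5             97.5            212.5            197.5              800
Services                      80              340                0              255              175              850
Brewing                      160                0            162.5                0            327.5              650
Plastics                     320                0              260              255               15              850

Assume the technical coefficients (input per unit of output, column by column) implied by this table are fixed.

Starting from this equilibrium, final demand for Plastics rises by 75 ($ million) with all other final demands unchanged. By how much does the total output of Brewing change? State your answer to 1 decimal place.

Technical coefficients a_ij = z_ij / X_j:
  a_FF = 80/800 = 0.10, a_SF = 80/800 = 0.10, a_BF = 160/800 = 0.20, a_PF = 320/800 = 0.40
  a_FS = 212.5/850 = 0.25, a_SS = 340/850 = 0.40, a_BS = 0/850 = 0.00, a_PS = 0/850 = 0.00
  a_FB = 97.5/650 = 0.15, a_SB = 0/650 = 0.00, a_BB = 162.5/650 = 0.25, a_PB = 260/650 = 0.40
  a_FP = 212.5/850 = 0.25, a_SP = 255/850 = 0.30, a_BP = 0/850 = 0.00, a_PP = 255/850 = 0.30
I − A =
  [   0.90    -0.25    -0.15    -0.25]
  [  -0.10     0.60     0.00    -0.30]
  [  -0.20     0.00     0.75     0.00]
  [  -0.40     0.00    -0.40     0.70]
Compute the cofactors C_ij = (−1)^(i+j)·(3×3 minor ij) of I−A; the adjugate is their transpose:
adj(I−A) = Cᵀ =
  [ 0.31500   0.13125   0.15300   0.16875]
  [ 0.16650   0.35650   0.14650   0.21225]
  [ 0.08400   0.03500   0.27050   0.04500]
  [ 0.22800   0.09500   0.24200   0.36825]
det(I−A) = Σ_j (I−A)_1j·C_1j = (0.90)(0.31500) + (-0.25)(0.16650) + (-0.15)(0.08400) + (-0.25)(0.22800) = 0.172275
(I − A)⁻¹ = adj(I−A) / det(I−A) ≈
  [   1.8285     0.7619     0.8881     0.9795]
  [   0.9665     2.0694     0.8504     1.2320]
  [   0.4876     0.2032     1.5702     0.2612]
  [   1.3235     0.5514     1.4047     2.1376]
Δx = (I − A)⁻¹ Δd with Δd having +75 in the Plastics component and 0 elsewhere.
So Δx_B = L_BP · (+75), where L_BP = adj(I−A)_BP / det(I−A) = 0.04500 / 0.172275.
Δx_B = 0.04500 × (+75) / 0.172275 = 3.375 / 0.172275 ≈ 19.6.

Δx_B = 19.6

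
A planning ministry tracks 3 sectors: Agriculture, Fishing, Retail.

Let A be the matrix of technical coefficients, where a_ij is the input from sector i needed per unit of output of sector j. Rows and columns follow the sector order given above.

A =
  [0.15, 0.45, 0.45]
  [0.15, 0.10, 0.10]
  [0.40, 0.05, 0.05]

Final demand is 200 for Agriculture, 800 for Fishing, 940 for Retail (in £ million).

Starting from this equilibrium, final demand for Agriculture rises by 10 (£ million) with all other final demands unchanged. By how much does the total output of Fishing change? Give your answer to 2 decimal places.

Δx_F = 3.84

I − A =
  [   0.85    -0.45    -0.45]
  [  -0.15     0.90    -0.10]
  [  -0.40    -0.05     0.95]
Cofactors of I−A, C_ij = (−1)^(i+j)·(minor ij) (rows/columns in the sector order above):
  C_11 = (0.90)(0.95) − (-0.10)(-0.05) = 0.8500
  C_12 = −[(-0.15)(0.95) − (-0.10)(-0.40)] = 0.1825
  C_13 = (-0.15)(-0.05) − (0.90)(-0.40) = 0.3675
  C_21 = −[(-0.45)(0.95) − (-0.45)(-0.05)] = 0.4500
  C_22 = (0.85)(0.95) − (-0.45)(-0.40) = 0.6275
  C_23 = −[(0.85)(-0.05) − (-0.45)(-0.40)] = 0.2225
  C_31 = (-0.45)(-0.10) − (-0.45)(0.90) = 0.4500
  C_32 = −[(0.85)(-0.10) − (-0.45)(-0.15)] = 0.1525
  C_33 = (0.85)(0.90) − (-0.45)(-0.15) = 0.6975
det(I−A) = Σ_j (I−A)_1j·C_1j = (0.85)(0.8500) + (-0.45)(0.1825) + (-0.45)(0.3675) = 0.4750
adj(I−A) = Cᵀ =
  [ 0.8500   0.4500   0.4500]
  [ 0.1825   0.6275   0.1525]
  [ 0.3675   0.2225   0.6975]
(I − A)⁻¹ = adj(I−A) / det(I−A) ≈
  [   1.7895     0.9474     0.9474]
  [   0.3842     1.3211     0.3211]
  [   0.7737     0.4684     1.4684]
Δx = (I − A)⁻¹ Δd with Δd having +10 in the Agriculture component and 0 elsewhere.
So Δx_F = L_FA · (+10), where L_FA = adj(I−A)_FA / det(I−A) = 0.1825 / 0.4750.
Δx_F = 0.1825 × (+10) / 0.4750 = 1.825 / 0.4750 ≈ 3.84.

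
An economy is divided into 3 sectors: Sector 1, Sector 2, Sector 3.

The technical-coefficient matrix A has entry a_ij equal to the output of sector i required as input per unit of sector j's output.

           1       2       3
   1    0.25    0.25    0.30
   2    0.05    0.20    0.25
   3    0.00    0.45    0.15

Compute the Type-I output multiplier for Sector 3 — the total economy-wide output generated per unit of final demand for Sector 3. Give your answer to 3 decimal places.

I − A =
  [   0.75    -0.25    -0.30]
  [  -0.05     0.80    -0.25]
  [   0.00    -0.45     0.85]
Cofactors of I−A, C_ij = (−1)^(i+j)·(minor ij) (rows/columns in the sector order above):
  C_11 = (0.80)(0.85) − (-0.25)(-0.45) = 0.5675
  C_12 = −[(-0.05)(0.85) − (-0.25)(0.00)] = 0.0425
  C_13 = (-0.05)(-0.45) − (0.80)(0.00) = 0.0225
  C_21 = −[(-0.25)(0.85) − (-0.30)(-0.45)] = 0.3475
  C_22 = (0.75)(0.85) − (-0.30)(0.00) = 0.6375
  C_23 = −[(0.75)(-0.45) − (-0.25)(0.00)] = 0.3375
  C_31 = (-0.25)(-0.25) − (-0.30)(0.80) = 0.3025
  C_32 = −[(0.75)(-0.25) − (-0.30)(-0.05)] = 0.2025
  C_33 = (0.75)(0.80) − (-0.25)(-0.05) = 0.5875
det(I−A) = Σ_j (I−A)_1j·C_1j = (0.75)(0.5675) + (-0.25)(0.0425) + (-0.30)(0.0225) = 0.40825
adj(I−A) = Cᵀ =
  [ 0.5675   0.3475   0.3025]
  [ 0.0425   0.6375   0.2025]
  [ 0.0225   0.3375   0.5875]
(I − A)⁻¹ = adj(I−A) / det(I−A) ≈
  [   1.3901     0.8512     0.7410]
  [   0.1041     1.5615     0.4960]
  [   0.0551     0.8267     1.4391]
The output multiplier for sector j is the column-j sum of the Leontief inverse (I − A)⁻¹ = adj(I−A) / det(I−A).
Column 3 of adj(I−A): (0.3025, 0.2025, 0.5875); det(I−A) = 0.40825.
m_3 = (0.3025 + 0.2025 + 0.5875) / 0.40825 = 1.0925 / 0.40825 ≈ 2.676.

m_3 = 2.676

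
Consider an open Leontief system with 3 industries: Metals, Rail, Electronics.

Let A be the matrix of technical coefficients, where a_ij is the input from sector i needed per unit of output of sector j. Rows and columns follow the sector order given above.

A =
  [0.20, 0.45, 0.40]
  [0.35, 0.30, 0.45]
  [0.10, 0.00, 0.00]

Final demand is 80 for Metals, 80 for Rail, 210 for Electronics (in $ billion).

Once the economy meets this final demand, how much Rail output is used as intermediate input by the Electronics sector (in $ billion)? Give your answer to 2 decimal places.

z_23 = 119.06

I − A =
  [   0.80    -0.45    -0.40]
  [  -0.35     0.70    -0.45]
  [  -0.10     0.00     1.00]
Cofactors of I−A, C_ij = (−1)^(i+j)·(minor ij) (rows/columns in the sector order above):
  C_11 = (0.70)(1.00) − (-0.45)(0.00) = 0.7000
  C_12 = −[(-0.35)(1.00) − (-0.45)(-0.10)] = 0.3950
  C_13 = (-0.35)(0.00) − (0.70)(-0.10) = 0.0700
  C_21 = −[(-0.45)(1.00) − (-0.40)(0.00)] = 0.4500
  C_22 = (0.80)(1.00) − (-0.40)(-0.10) = 0.7600
  C_23 = −[(0.80)(0.00) − (-0.45)(-0.10)] = 0.0450
  C_31 = (-0.45)(-0.45) − (-0.40)(0.70) = 0.4825
  C_32 = −[(0.80)(-0.45) − (-0.40)(-0.35)] = 0.5000
  C_33 = (0.80)(0.70) − (-0.45)(-0.35) = 0.4025
det(I−A) = Σ_j (I−A)_1j·C_1j = (0.80)(0.7000) + (-0.45)(0.3950) + (-0.40)(0.0700) = 0.35425
adj(I−A) = Cᵀ =
  [ 0.7000   0.4500   0.4825]
  [ 0.3950   0.7600   0.5000]
  [ 0.0700   0.0450   0.4025]
(I − A)⁻¹ = adj(I−A) / det(I−A) ≈
  [   1.9760     1.2703     1.3620]
  [   1.1150     2.1454     1.4114]
  [   0.1976     0.1270     1.1362]
First solve x = (I − A)⁻¹ d = adj(I−A)·d / det(I−A); in particular x_3 = (0.0700·80 + 0.0450·80 + 0.4025·210) / 0.35425 = 93.725 / 0.35425 ≈ 264.5730.
Intermediate flow from 2 to 3: z_23 = a_23 · x_3 = 0.45 × 93.725 / 0.35425 = 42.17625 / 0.35425 ≈ 119.06.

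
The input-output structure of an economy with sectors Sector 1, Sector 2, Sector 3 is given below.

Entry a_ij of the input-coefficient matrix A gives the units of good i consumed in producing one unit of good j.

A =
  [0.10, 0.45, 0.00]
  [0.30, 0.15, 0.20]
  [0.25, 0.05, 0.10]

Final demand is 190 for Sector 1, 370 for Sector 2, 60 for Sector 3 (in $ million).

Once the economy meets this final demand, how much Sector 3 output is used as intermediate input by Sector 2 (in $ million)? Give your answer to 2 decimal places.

I − A =
  [   0.90    -0.45     0.00]
  [  -0.30     0.85    -0.20]
  [  -0.25    -0.05     0.90]
Cofactors of I−A, C_ij = (−1)^(i+j)·(minor ij) (rows/columns in the sector order above):
  C_11 = (0.85)(0.90) − (-0.20)(-0.05) = 0.7550
  C_12 = −[(-0.30)(0.90) − (-0.20)(-0.25)] = 0.3200
  C_13 = (-0.30)(-0.05) − (0.85)(-0.25) = 0.2275
  C_21 = −[(-0.45)(0.90) − (0.00)(-0.05)] = 0.4050
  C_22 = (0.90)(0.90) − (0.00)(-0.25) = 0.8100
  C_23 = −[(0.90)(-0.05) − (-0.45)(-0.25)] = 0.1575
  C_31 = (-0.45)(-0.20) − (0.00)(0.85) = 0.0900
  C_32 = −[(0.90)(-0.20) − (0.00)(-0.30)] = 0.1800
  C_33 = (0.90)(0.85) − (-0.45)(-0.30) = 0.6300
det(I−A) = Σ_j (I−A)_1j·C_1j = (0.90)(0.7550) + (-0.45)(0.3200) + (0.00)(0.2275) = 0.5355
adj(I−A) = Cᵀ =
  [ 0.7550   0.4050   0.0900]
  [ 0.3200   0.8100   0.1800]
  [ 0.2275   0.1575   0.6300]
(I − A)⁻¹ = adj(I−A) / det(I−A) ≈
  [   1.4099     0.7563     0.1681]
  [   0.5976     1.5126     0.3361]
  [   0.4248     0.2941     1.1765]
First solve x = (I − A)⁻¹ d = adj(I−A)·d / det(I−A); in particular x_2 = (0.3200·190 + 0.8100·370 + 0.1800·60) / 0.5355 = 371.30 / 0.5355 ≈ 693.3707.
Intermediate flow from 3 to 2: z_32 = a_32 · x_2 = 0.05 × 371.30 / 0.5355 = 18.565 / 0.5355 ≈ 34.67.

z_32 = 34.67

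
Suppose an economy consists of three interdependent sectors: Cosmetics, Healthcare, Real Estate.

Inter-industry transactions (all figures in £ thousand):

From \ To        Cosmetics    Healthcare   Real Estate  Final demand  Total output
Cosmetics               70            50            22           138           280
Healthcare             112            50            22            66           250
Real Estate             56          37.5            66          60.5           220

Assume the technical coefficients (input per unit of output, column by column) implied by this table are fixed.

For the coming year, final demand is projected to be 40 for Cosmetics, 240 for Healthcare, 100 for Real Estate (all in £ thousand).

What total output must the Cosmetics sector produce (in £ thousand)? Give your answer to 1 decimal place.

x_1 = 211.2

Technical coefficients a_ij = z_ij / X_j:
  a_11 = 70/280 = 0.25, a_21 = 112/280 = 0.40, a_31 = 56/280 = 0.20
  a_12 = 50/250 = 0.20, a_22 = 50/250 = 0.20, a_32 = 37.5/250 = 0.15
  a_13 = 22/220 = 0.10, a_23 = 22/220 = 0.10, a_33 = 66/220 = 0.30
I − A =
  [   0.75    -0.20    -0.10]
  [  -0.40     0.80    -0.10]
  [  -0.20    -0.15     0.70]
Cofactors of I−A, C_ij = (−1)^(i+j)·(minor ij) (rows/columns in the sector order above):
  C_11 = (0.80)(0.70) − (-0.10)(-0.15) = 0.5450
  C_12 = −[(-0.40)(0.70) − (-0.10)(-0.20)] = 0.3000
  C_13 = (-0.40)(-0.15) − (0.80)(-0.20) = 0.2200
  C_21 = −[(-0.20)(0.70) − (-0.10)(-0.15)] = 0.1550
  C_22 = (0.75)(0.70) − (-0.10)(-0.20) = 0.5050
  C_23 = −[(0.75)(-0.15) − (-0.20)(-0.20)] = 0.1525
  C_31 = (-0.20)(-0.10) − (-0.10)(0.80) = 0.1000
  C_32 = −[(0.75)(-0.10) − (-0.10)(-0.40)] = 0.1150
  C_33 = (0.75)(0.80) − (-0.20)(-0.40) = 0.5200
det(I−A) = Σ_j (I−A)_1j·C_1j = (0.75)(0.5450) + (-0.20)(0.3000) + (-0.10)(0.2200) = 0.32675
adj(I−A) = Cᵀ =
  [ 0.5450   0.1550   0.1000]
  [ 0.3000   0.5050   0.1150]
  [ 0.2200   0.1525   0.5200]
(I − A)⁻¹ = adj(I−A) / det(I−A) ≈
  [   1.6679     0.4744     0.3060]
  [   0.9181     1.5455     0.3520]
  [   0.6733     0.4667     1.5914]
x = (I − A)⁻¹ d = adj(I−A)·d / det(I−A), with det(I−A) = 0.32675:
  x_1 = (0.5450·40 + 0.1550·240 + 0.1000·100) / 0.32675 = 69.00 / 0.32675 ≈ 211.2
  x_2 = (0.3000·40 + 0.5050·240 + 0.1150·100) / 0.32675 = 144.70 / 0.32675 ≈ 442.8
  x_3 = (0.2200·40 + 0.1525·240 + 0.5200·100) / 0.32675 = 97.40 / 0.32675 ≈ 298.1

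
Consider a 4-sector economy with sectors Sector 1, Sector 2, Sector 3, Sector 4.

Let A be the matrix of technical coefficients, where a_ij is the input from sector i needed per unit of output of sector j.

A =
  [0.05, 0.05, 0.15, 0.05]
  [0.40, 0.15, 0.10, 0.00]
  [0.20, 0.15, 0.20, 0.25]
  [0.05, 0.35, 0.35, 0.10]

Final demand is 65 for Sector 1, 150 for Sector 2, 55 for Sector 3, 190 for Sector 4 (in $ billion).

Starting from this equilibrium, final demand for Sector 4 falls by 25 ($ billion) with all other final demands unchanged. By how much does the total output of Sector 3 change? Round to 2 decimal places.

I − A =
  [   0.95    -0.05    -0.15    -0.05]
  [  -0.40     0.85    -0.10     0.00]
  [  -0.20    -0.15     0.80    -0.25]
  [  -0.05    -0.35    -0.35     0.90]
Compute the cofactors C_ij = (−1)^(i+j)·(3×3 minor ij) of I−A; the adjugate is their transpose:
adj(I−A) = Cᵀ =
  [ 0.515375   0.081625   0.135875   0.066375]
  [ 0.272250   0.566500   0.146250   0.055750]
  [ 0.252625   0.224125   0.699625   0.208375]
  [ 0.232750   0.312000   0.336500   0.580250]
det(I−A) = Σ_j (I−A)_1j·C_1j = (0.95)(0.515375) + (-0.05)(0.272250) + (-0.15)(0.252625) + (-0.05)(0.232750) = 0.4264625
(I − A)⁻¹ = adj(I−A) / det(I−A) ≈
  [   1.2085     0.1914     0.3186     0.1556]
  [   0.6384     1.3284     0.3429     0.1307]
  [   0.5924     0.5255     1.6405     0.4886]
  [   0.5458     0.7316     0.7890     1.3606]
Δx = (I − A)⁻¹ Δd with Δd having -25 in the Sector 4 component and 0 elsewhere.
So Δx_3 = L_34 · (-25), where L_34 = adj(I−A)_34 / det(I−A) = 0.208375 / 0.4264625.
Δx_3 = 0.208375 × (-25) / 0.4264625 = -5.209375 / 0.4264625 ≈ -12.22.

Δx_3 = -12.22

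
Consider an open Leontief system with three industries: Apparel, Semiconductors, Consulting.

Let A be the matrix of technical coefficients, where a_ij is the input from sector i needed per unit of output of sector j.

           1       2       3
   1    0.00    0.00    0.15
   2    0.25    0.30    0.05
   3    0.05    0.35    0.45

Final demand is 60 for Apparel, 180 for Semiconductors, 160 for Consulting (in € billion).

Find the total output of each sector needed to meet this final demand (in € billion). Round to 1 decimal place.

I − A =
  [   1.00     0.00    -0.15]
  [  -0.25     0.70    -0.05]
  [  -0.05    -0.35     0.55]
Cofactors of I−A, C_ij = (−1)^(i+j)·(minor ij) (rows/columns in the sector order above):
  C_11 = (0.70)(0.55) − (-0.05)(-0.35) = 0.3675
  C_12 = −[(-0.25)(0.55) − (-0.05)(-0.05)] = 0.1400
  C_13 = (-0.25)(-0.35) − (0.70)(-0.05) = 0.1225
  C_21 = −[(0.00)(0.55) − (-0.15)(-0.35)] = 0.0525
  C_22 = (1.00)(0.55) − (-0.15)(-0.05) = 0.5425
  C_23 = −[(1.00)(-0.35) − (0.00)(-0.05)] = 0.3500
  C_31 = (0.00)(-0.05) − (-0.15)(0.70) = 0.1050
  C_32 = −[(1.00)(-0.05) − (-0.15)(-0.25)] = 0.0875
  C_33 = (1.00)(0.70) − (0.00)(-0.25) = 0.7000
det(I−A) = Σ_j (I−A)_1j·C_1j = (1.00)(0.3675) + (0.00)(0.1400) + (-0.15)(0.1225) = 0.349125
adj(I−A) = Cᵀ =
  [ 0.3675   0.0525   0.1050]
  [ 0.1400   0.5425   0.0875]
  [ 0.1225   0.3500   0.7000]
(I − A)⁻¹ = adj(I−A) / det(I−A) ≈
  [   1.0526     0.1504     0.3008]
  [   0.4010     1.5539     0.2506]
  [   0.3509     1.0025     2.0050]
x = (I − A)⁻¹ d = adj(I−A)·d / det(I−A), with det(I−A) = 0.349125:
  x_1 = (0.3675·60 + 0.0525·180 + 0.1050·160) / 0.349125 = 48.30 / 0.349125 ≈ 138.3
  x_2 = (0.1400·60 + 0.5425·180 + 0.0875·160) / 0.349125 = 120.05 / 0.349125 ≈ 343.9
  x_3 = (0.1225·60 + 0.3500·180 + 0.7000·160) / 0.349125 = 182.35 / 0.349125 ≈ 522.3

x_1 = 138.3, x_2 = 343.9, x_3 = 522.3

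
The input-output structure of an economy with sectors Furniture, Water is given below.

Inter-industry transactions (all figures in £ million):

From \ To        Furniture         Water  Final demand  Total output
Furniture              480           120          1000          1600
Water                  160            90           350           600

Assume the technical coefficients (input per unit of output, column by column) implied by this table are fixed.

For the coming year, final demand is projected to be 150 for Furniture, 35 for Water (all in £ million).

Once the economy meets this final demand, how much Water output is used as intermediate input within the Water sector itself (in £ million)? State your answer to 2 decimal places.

z_WW = 10.30

Technical coefficients a_ij = z_ij / X_j:
  a_FF = 480/1600 = 0.30, a_WF = 160/1600 = 0.10
  a_FW = 120/600 = 0.20, a_WW = 90/600 = 0.15
I − A =
  [   0.70    -0.20]
  [  -0.10     0.85]
det(I−A) = (0.70)(0.85) − (-0.20)(-0.10) = 0.5750
adj(I−A) = [[0.85, 0.20], [0.10, 0.70]]
(I − A)⁻¹ = adj(I−A) / det(I−A) ≈
  [   1.4783     0.3478]
  [   0.1739     1.2174]
First solve x = (I − A)⁻¹ d = adj(I−A)·d / det(I−A); in particular x_W = (0.10·150 + 0.70·35) / 0.5750 = 39.50 / 0.5750 ≈ 68.6957.
Intermediate flow from W to W: z_WW = a_WW · x_W = 0.15 × 39.50 / 0.5750 = 5.925 / 0.5750 ≈ 10.30.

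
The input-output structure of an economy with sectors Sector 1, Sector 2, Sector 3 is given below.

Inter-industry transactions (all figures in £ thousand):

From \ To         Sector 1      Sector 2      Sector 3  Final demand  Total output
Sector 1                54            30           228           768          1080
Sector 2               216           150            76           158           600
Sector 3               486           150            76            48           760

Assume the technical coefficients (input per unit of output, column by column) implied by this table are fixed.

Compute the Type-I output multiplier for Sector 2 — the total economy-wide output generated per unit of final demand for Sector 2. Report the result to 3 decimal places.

m_2 = 2.245

Technical coefficients a_ij = z_ij / X_j:
  a_11 = 54/1080 = 0.05, a_21 = 216/1080 = 0.20, a_31 = 486/1080 = 0.45
  a_12 = 30/600 = 0.05, a_22 = 150/600 = 0.25, a_32 = 150/600 = 0.25
  a_13 = 228/760 = 0.30, a_23 = 76/760 = 0.10, a_33 = 76/760 = 0.10
I − A =
  [   0.95    -0.05    -0.30]
  [  -0.20     0.75    -0.10]
  [  -0.45    -0.25     0.90]
Cofactors of I−A, C_ij = (−1)^(i+j)·(minor ij) (rows/columns in the sector order above):
  C_11 = (0.75)(0.90) − (-0.10)(-0.25) = 0.6500
  C_12 = −[(-0.20)(0.90) − (-0.10)(-0.45)] = 0.2250
  C_13 = (-0.20)(-0.25) − (0.75)(-0.45) = 0.3875
  C_21 = −[(-0.05)(0.90) − (-0.30)(-0.25)] = 0.1200
  C_22 = (0.95)(0.90) − (-0.30)(-0.45) = 0.7200
  C_23 = −[(0.95)(-0.25) − (-0.05)(-0.45)] = 0.2600
  C_31 = (-0.05)(-0.10) − (-0.30)(0.75) = 0.2300
  C_32 = −[(0.95)(-0.10) − (-0.30)(-0.20)] = 0.1550
  C_33 = (0.95)(0.75) − (-0.05)(-0.20) = 0.7025
det(I−A) = Σ_j (I−A)_1j·C_1j = (0.95)(0.6500) + (-0.05)(0.2250) + (-0.30)(0.3875) = 0.4900
adj(I−A) = Cᵀ =
  [ 0.6500   0.1200   0.2300]
  [ 0.2250   0.7200   0.1550]
  [ 0.3875   0.2600   0.7025]
(I − A)⁻¹ = adj(I−A) / det(I−A) ≈
  [   1.3265     0.2449     0.4694]
  [   0.4592     1.4694     0.3163]
  [   0.7908     0.5306     1.4337]
The output multiplier for sector j is the column-j sum of the Leontief inverse (I − A)⁻¹ = adj(I−A) / det(I−A).
Column 2 of adj(I−A): (0.1200, 0.7200, 0.2600); det(I−A) = 0.4900.
m_2 = (0.1200 + 0.7200 + 0.2600) / 0.4900 = 1.10 / 0.4900 ≈ 2.245.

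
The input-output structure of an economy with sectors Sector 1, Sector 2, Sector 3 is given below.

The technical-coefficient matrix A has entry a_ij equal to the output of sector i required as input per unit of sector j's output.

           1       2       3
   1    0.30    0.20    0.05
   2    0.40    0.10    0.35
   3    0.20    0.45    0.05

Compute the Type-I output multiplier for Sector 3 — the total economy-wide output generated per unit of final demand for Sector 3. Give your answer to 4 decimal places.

I − A =
  [   0.70    -0.20    -0.05]
  [  -0.40     0.90    -0.35]
  [  -0.20    -0.45     0.95]
Cofactors of I−A, C_ij = (−1)^(i+j)·(minor ij) (rows/columns in the sector order above):
  C_11 = (0.90)(0.95) − (-0.35)(-0.45) = 0.6975
  C_12 = −[(-0.40)(0.95) − (-0.35)(-0.20)] = 0.4500
  C_13 = (-0.40)(-0.45) − (0.90)(-0.20) = 0.3600
  C_21 = −[(-0.20)(0.95) − (-0.05)(-0.45)] = 0.2125
  C_22 = (0.70)(0.95) − (-0.05)(-0.20) = 0.6550
  C_23 = −[(0.70)(-0.45) − (-0.20)(-0.20)] = 0.3550
  C_31 = (-0.20)(-0.35) − (-0.05)(0.90) = 0.1150
  C_32 = −[(0.70)(-0.35) − (-0.05)(-0.40)] = 0.2650
  C_33 = (0.70)(0.90) − (-0.20)(-0.40) = 0.5500
det(I−A) = Σ_j (I−A)_1j·C_1j = (0.70)(0.6975) + (-0.20)(0.4500) + (-0.05)(0.3600) = 0.38025
adj(I−A) = Cᵀ =
  [ 0.6975   0.2125   0.1150]
  [ 0.4500   0.6550   0.2650]
  [ 0.3600   0.3550   0.5500]
(I − A)⁻¹ = adj(I−A) / det(I−A) ≈
  [   1.83432     0.55884     0.30243]
  [   1.18343     1.72255     0.69691]
  [   0.94675     0.93360     1.44642]
The output multiplier for sector j is the column-j sum of the Leontief inverse (I − A)⁻¹ = adj(I−A) / det(I−A).
Column 3 of adj(I−A): (0.1150, 0.2650, 0.5500); det(I−A) = 0.38025.
m_3 = (0.1150 + 0.2650 + 0.5500) / 0.38025 = 0.93 / 0.38025 ≈ 2.4458.

m_3 = 2.4458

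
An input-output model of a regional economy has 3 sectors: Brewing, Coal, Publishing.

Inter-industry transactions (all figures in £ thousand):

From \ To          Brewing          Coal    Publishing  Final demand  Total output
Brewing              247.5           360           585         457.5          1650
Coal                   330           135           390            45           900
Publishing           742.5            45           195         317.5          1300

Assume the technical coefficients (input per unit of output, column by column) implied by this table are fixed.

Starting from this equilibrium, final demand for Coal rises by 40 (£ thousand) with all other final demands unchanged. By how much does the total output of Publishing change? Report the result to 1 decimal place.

Δx_3 = 29.4

Technical coefficients a_ij = z_ij / X_j:
  a_11 = 247.5/1650 = 0.15, a_21 = 330/1650 = 0.20, a_31 = 742.5/1650 = 0.45
  a_12 = 360/900 = 0.40, a_22 = 135/900 = 0.15, a_32 = 45/900 = 0.05
  a_13 = 585/1300 = 0.45, a_23 = 390/1300 = 0.30, a_33 = 195/1300 = 0.15
I − A =
  [   0.85    -0.40    -0.45]
  [  -0.20     0.85    -0.30]
  [  -0.45    -0.05     0.85]
Cofactors of I−A, C_ij = (−1)^(i+j)·(minor ij) (rows/columns in the sector order above):
  C_11 = (0.85)(0.85) − (-0.30)(-0.05) = 0.7075
  C_12 = −[(-0.20)(0.85) − (-0.30)(-0.45)] = 0.3050
  C_13 = (-0.20)(-0.05) − (0.85)(-0.45) = 0.3925
  C_21 = −[(-0.40)(0.85) − (-0.45)(-0.05)] = 0.3625
  C_22 = (0.85)(0.85) − (-0.45)(-0.45) = 0.5200
  C_23 = −[(0.85)(-0.05) − (-0.40)(-0.45)] = 0.2225
  C_31 = (-0.40)(-0.30) − (-0.45)(0.85) = 0.5025
  C_32 = −[(0.85)(-0.30) − (-0.45)(-0.20)] = 0.3450
  C_33 = (0.85)(0.85) − (-0.40)(-0.20) = 0.6425
det(I−A) = Σ_j (I−A)_1j·C_1j = (0.85)(0.7075) + (-0.40)(0.3050) + (-0.45)(0.3925) = 0.30275
adj(I−A) = Cᵀ =
  [ 0.7075   0.3625   0.5025]
  [ 0.3050   0.5200   0.3450]
  [ 0.3925   0.2225   0.6425]
(I − A)⁻¹ = adj(I−A) / det(I−A) ≈
  [   2.3369     1.1974     1.6598]
  [   1.0074     1.7176     1.1396]
  [   1.2964     0.7349     2.1222]
Δx = (I − A)⁻¹ Δd with Δd having +40 in the Coal component and 0 elsewhere.
So Δx_3 = L_32 · (+40), where L_32 = adj(I−A)_32 / det(I−A) = 0.2225 / 0.30275.
Δx_3 = 0.2225 × (+40) / 0.30275 = 8.90 / 0.30275 ≈ 29.4.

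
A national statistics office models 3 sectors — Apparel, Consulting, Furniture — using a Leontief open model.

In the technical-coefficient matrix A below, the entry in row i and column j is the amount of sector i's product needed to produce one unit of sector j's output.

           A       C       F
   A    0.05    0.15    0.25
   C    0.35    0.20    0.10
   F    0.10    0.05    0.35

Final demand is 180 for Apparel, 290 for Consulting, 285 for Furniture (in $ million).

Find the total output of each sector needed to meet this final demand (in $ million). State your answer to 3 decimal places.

I − A =
  [   0.95    -0.15    -0.25]
  [  -0.35     0.80    -0.10]
  [  -0.10    -0.05     0.65]
Cofactors of I−A, C_ij = (−1)^(i+j)·(minor ij) (rows/columns in the sector order above):
  C_11 = (0.80)(0.65) − (-0.10)(-0.05) = 0.5150
  C_12 = −[(-0.35)(0.65) − (-0.10)(-0.10)] = 0.2375
  C_13 = (-0.35)(-0.05) − (0.80)(-0.10) = 0.0975
  C_21 = −[(-0.15)(0.65) − (-0.25)(-0.05)] = 0.1100
  C_22 = (0.95)(0.65) − (-0.25)(-0.10) = 0.5925
  C_23 = −[(0.95)(-0.05) − (-0.15)(-0.10)] = 0.0625
  C_31 = (-0.15)(-0.10) − (-0.25)(0.80) = 0.2150
  C_32 = −[(0.95)(-0.10) − (-0.25)(-0.35)] = 0.1825
  C_33 = (0.95)(0.80) − (-0.15)(-0.35) = 0.7075
det(I−A) = Σ_j (I−A)_1j·C_1j = (0.95)(0.5150) + (-0.15)(0.2375) + (-0.25)(0.0975) = 0.42925
adj(I−A) = Cᵀ =
  [ 0.5150   0.1100   0.2150]
  [ 0.2375   0.5925   0.1825]
  [ 0.0975   0.0625   0.7075]
(I − A)⁻¹ = adj(I−A) / det(I−A) ≈
  [   1.1998     0.2563     0.5009]
  [   0.5533     1.3803     0.4252]
  [   0.2271     0.1456     1.6482]
x = (I − A)⁻¹ d = adj(I−A)·d / det(I−A), with det(I−A) = 0.42925:
  x_A = (0.5150·180 + 0.1100·290 + 0.2150·285) / 0.42925 = 185.875 / 0.42925 ≈ 433.023
  x_C = (0.2375·180 + 0.5925·290 + 0.1825·285) / 0.42925 = 266.5875 / 0.42925 ≈ 621.054
  x_F = (0.0975·180 + 0.0625·290 + 0.7075·285) / 0.42925 = 237.3125 / 0.42925 ≈ 552.854

x_A = 433.023, x_C = 621.054, x_F = 552.854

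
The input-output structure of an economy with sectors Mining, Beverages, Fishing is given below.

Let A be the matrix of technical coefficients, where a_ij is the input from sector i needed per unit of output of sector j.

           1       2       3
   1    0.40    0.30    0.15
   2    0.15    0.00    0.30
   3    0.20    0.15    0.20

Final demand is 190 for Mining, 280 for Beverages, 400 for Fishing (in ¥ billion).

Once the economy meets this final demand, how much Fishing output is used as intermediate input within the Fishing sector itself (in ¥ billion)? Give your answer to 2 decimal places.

z_33 = 167.54

I − A =
  [   0.60    -0.30    -0.15]
  [  -0.15     1.00    -0.30]
  [  -0.20    -0.15     0.80]
Cofactors of I−A, C_ij = (−1)^(i+j)·(minor ij) (rows/columns in the sector order above):
  C_11 = (1.00)(0.80) − (-0.30)(-0.15) = 0.7550
  C_12 = −[(-0.15)(0.80) − (-0.30)(-0.20)] = 0.1800
  C_13 = (-0.15)(-0.15) − (1.00)(-0.20) = 0.2225
  C_21 = −[(-0.30)(0.80) − (-0.15)(-0.15)] = 0.2625
  C_22 = (0.60)(0.80) − (-0.15)(-0.20) = 0.4500
  C_23 = −[(0.60)(-0.15) − (-0.30)(-0.20)] = 0.1500
  C_31 = (-0.30)(-0.30) − (-0.15)(1.00) = 0.2400
  C_32 = −[(0.60)(-0.30) − (-0.15)(-0.15)] = 0.2025
  C_33 = (0.60)(1.00) − (-0.30)(-0.15) = 0.5550
det(I−A) = Σ_j (I−A)_1j·C_1j = (0.60)(0.7550) + (-0.30)(0.1800) + (-0.15)(0.2225) = 0.365625
adj(I−A) = Cᵀ =
  [ 0.7550   0.2625   0.2400]
  [ 0.1800   0.4500   0.2025]
  [ 0.2225   0.1500   0.5550]
(I − A)⁻¹ = adj(I−A) / det(I−A) ≈
  [   2.0650     0.7179     0.6564]
  [   0.4923     1.2308     0.5538]
  [   0.6085     0.4103     1.5179]
First solve x = (I − A)⁻¹ d = adj(I−A)·d / det(I−A); in particular x_3 = (0.2225·190 + 0.1500·280 + 0.5550·400) / 0.365625 = 306.275 / 0.365625 ≈ 837.6752.
Intermediate flow from 3 to 3: z_33 = a_33 · x_3 = 0.20 × 306.275 / 0.365625 = 61.255 / 0.365625 ≈ 167.54.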